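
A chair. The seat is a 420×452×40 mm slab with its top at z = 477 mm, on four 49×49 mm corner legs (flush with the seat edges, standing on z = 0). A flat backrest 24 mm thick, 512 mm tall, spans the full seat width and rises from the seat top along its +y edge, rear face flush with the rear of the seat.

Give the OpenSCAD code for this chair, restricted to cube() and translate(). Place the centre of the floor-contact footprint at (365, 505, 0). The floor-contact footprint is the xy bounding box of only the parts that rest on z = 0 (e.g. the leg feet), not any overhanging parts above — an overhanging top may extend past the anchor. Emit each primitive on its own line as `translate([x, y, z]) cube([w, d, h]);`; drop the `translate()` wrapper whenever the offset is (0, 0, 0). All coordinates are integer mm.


translate([155, 279, 437]) cube([420, 452, 40]);
translate([155, 279, 0]) cube([49, 49, 437]);
translate([526, 279, 0]) cube([49, 49, 437]);
translate([155, 682, 0]) cube([49, 49, 437]);
translate([526, 682, 0]) cube([49, 49, 437]);
translate([155, 707, 477]) cube([420, 24, 512]);


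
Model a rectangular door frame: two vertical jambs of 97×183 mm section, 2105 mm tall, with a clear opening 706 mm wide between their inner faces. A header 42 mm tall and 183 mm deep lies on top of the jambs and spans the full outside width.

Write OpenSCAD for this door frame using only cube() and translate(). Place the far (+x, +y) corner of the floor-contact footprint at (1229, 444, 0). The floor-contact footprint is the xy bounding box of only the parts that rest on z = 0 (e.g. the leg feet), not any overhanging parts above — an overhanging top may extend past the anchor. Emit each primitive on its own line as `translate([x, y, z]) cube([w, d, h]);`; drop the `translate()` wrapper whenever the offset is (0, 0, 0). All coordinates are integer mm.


translate([329, 261, 0]) cube([97, 183, 2105]);
translate([1132, 261, 0]) cube([97, 183, 2105]);
translate([329, 261, 2105]) cube([900, 183, 42]);


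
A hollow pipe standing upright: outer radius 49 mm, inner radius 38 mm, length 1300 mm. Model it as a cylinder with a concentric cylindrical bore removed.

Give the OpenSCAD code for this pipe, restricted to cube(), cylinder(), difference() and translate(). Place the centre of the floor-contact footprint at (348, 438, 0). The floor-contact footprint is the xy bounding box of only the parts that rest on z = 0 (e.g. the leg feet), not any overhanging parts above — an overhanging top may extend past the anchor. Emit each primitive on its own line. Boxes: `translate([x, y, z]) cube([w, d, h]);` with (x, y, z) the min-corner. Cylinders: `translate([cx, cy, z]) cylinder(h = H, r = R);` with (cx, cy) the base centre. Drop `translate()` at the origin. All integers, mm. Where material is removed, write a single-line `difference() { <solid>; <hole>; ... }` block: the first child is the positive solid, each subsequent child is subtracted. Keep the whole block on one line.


difference() { translate([348, 438, 0]) cylinder(h = 1300, r = 49); translate([348, 438, 0]) cylinder(h = 1300, r = 38); }


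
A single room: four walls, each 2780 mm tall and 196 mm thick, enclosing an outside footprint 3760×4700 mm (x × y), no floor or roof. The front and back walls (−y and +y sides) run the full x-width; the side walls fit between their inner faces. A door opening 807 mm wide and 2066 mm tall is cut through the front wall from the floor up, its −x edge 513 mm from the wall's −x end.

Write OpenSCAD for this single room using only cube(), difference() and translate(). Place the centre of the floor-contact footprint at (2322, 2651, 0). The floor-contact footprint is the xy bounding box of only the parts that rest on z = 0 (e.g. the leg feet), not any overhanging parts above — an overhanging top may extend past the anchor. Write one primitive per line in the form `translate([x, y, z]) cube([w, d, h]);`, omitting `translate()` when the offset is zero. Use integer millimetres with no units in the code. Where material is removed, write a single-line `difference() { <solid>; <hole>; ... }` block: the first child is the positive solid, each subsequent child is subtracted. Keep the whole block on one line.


difference() { translate([442, 301, 0]) cube([3760, 196, 2780]); translate([955, 301, 0]) cube([807, 196, 2066]); }
translate([442, 4805, 0]) cube([3760, 196, 2780]);
translate([442, 497, 0]) cube([196, 4308, 2780]);
translate([4006, 497, 0]) cube([196, 4308, 2780]);


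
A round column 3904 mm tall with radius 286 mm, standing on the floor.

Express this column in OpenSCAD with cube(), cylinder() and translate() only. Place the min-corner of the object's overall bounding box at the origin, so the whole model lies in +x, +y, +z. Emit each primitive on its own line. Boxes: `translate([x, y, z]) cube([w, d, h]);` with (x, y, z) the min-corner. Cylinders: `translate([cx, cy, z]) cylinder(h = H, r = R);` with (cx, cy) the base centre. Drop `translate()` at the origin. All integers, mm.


translate([286, 286, 0]) cylinder(h = 3904, r = 286);


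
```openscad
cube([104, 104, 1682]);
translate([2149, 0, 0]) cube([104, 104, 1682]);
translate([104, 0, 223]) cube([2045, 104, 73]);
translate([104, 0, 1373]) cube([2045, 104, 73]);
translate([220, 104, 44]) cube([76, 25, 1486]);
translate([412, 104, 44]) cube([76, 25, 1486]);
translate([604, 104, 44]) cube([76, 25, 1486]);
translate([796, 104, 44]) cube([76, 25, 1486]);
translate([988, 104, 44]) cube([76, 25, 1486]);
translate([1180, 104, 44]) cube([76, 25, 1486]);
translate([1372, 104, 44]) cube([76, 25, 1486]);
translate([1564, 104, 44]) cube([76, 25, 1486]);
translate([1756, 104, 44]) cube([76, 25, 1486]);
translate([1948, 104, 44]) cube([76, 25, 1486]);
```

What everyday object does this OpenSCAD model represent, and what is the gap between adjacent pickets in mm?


A fence section. The picket gap is 116 mm.

Two posts, two rails, 10 pickets — a fence section. Span 2045 mm holds 10 pickets of 76 mm with 11 equal gaps: ⌊(2045 − 10·76) / 11⌋ = 116 mm.


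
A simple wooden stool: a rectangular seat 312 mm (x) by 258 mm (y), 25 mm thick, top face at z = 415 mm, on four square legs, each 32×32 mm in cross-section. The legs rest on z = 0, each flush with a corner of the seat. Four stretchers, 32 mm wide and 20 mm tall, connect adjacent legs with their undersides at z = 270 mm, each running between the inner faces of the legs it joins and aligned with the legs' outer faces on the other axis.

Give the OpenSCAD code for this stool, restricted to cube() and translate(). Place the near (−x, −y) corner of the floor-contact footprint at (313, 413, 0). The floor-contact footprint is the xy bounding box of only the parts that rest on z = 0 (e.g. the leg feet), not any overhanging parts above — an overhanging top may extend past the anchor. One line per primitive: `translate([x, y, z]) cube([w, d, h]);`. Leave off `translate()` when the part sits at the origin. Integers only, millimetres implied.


translate([313, 413, 390]) cube([312, 258, 25]);
translate([313, 413, 0]) cube([32, 32, 390]);
translate([593, 413, 0]) cube([32, 32, 390]);
translate([313, 639, 0]) cube([32, 32, 390]);
translate([593, 639, 0]) cube([32, 32, 390]);
translate([345, 413, 270]) cube([248, 32, 20]);
translate([345, 639, 270]) cube([248, 32, 20]);
translate([313, 445, 270]) cube([32, 194, 20]);
translate([593, 445, 270]) cube([32, 194, 20]);


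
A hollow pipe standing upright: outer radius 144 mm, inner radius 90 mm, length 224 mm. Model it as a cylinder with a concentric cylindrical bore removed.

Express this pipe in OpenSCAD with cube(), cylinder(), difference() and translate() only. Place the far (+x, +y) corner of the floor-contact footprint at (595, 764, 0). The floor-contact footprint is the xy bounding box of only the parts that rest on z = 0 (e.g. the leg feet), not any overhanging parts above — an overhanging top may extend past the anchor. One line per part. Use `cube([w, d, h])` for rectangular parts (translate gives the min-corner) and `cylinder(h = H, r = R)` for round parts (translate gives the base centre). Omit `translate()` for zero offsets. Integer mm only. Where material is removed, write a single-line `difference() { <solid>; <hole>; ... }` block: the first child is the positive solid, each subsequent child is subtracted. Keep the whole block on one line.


difference() { translate([451, 620, 0]) cylinder(h = 224, r = 144); translate([451, 620, 0]) cylinder(h = 224, r = 90); }


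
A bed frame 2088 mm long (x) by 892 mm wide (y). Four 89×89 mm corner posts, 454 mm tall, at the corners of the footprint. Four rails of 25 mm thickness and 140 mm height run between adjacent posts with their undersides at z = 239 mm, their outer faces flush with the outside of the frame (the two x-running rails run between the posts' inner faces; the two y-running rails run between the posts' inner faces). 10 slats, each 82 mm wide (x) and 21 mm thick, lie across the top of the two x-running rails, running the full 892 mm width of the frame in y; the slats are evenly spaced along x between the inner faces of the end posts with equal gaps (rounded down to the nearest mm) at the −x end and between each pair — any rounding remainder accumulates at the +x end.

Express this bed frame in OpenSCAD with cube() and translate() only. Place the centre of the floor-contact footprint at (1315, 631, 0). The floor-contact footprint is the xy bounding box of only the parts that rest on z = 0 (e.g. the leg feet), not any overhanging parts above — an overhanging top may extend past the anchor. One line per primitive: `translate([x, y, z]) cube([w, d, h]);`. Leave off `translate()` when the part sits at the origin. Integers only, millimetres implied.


translate([271, 185, 0]) cube([89, 89, 454]);
translate([271, 988, 0]) cube([89, 89, 454]);
translate([2270, 185, 0]) cube([89, 89, 454]);
translate([2270, 988, 0]) cube([89, 89, 454]);
translate([360, 185, 239]) cube([1910, 25, 140]);
translate([360, 1052, 239]) cube([1910, 25, 140]);
translate([271, 274, 239]) cube([25, 714, 140]);
translate([2334, 274, 239]) cube([25, 714, 140]);
translate([459, 185, 379]) cube([82, 892, 21]);
translate([640, 185, 379]) cube([82, 892, 21]);
translate([821, 185, 379]) cube([82, 892, 21]);
translate([1002, 185, 379]) cube([82, 892, 21]);
translate([1183, 185, 379]) cube([82, 892, 21]);
translate([1364, 185, 379]) cube([82, 892, 21]);
translate([1545, 185, 379]) cube([82, 892, 21]);
translate([1726, 185, 379]) cube([82, 892, 21]);
translate([1907, 185, 379]) cube([82, 892, 21]);
translate([2088, 185, 379]) cube([82, 892, 21]);


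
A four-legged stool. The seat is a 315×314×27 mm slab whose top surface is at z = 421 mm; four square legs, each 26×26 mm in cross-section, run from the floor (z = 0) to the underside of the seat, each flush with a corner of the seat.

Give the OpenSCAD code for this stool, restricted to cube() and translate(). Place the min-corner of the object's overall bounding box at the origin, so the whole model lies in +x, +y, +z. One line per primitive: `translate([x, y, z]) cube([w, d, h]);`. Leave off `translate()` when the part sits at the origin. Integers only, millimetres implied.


translate([0, 0, 394]) cube([315, 314, 27]);
cube([26, 26, 394]);
translate([289, 0, 0]) cube([26, 26, 394]);
translate([0, 288, 0]) cube([26, 26, 394]);
translate([289, 288, 0]) cube([26, 26, 394]);


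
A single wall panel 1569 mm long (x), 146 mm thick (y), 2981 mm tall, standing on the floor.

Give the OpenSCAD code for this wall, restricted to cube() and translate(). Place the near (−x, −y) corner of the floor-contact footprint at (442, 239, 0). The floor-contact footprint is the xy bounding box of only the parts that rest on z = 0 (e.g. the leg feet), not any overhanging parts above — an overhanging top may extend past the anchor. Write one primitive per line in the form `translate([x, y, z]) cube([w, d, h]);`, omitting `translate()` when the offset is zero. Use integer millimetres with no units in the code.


translate([442, 239, 0]) cube([1569, 146, 2981]);


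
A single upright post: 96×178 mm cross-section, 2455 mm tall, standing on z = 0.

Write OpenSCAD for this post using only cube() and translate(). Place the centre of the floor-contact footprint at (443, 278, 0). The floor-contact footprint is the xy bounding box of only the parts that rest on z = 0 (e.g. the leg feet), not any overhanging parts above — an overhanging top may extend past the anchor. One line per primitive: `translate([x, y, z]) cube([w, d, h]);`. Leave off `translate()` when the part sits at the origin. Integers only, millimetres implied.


translate([395, 189, 0]) cube([96, 178, 2455]);


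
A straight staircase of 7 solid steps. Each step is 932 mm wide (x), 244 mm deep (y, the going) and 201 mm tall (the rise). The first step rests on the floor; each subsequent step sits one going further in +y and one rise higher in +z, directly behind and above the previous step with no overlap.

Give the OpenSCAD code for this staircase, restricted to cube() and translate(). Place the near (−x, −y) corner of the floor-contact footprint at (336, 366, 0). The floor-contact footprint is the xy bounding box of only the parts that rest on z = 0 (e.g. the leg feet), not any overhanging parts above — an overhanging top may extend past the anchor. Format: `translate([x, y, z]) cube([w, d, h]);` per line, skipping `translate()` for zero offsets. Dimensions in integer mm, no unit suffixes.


translate([336, 366, 0]) cube([932, 244, 201]);
translate([336, 610, 201]) cube([932, 244, 201]);
translate([336, 854, 402]) cube([932, 244, 201]);
translate([336, 1098, 603]) cube([932, 244, 201]);
translate([336, 1342, 804]) cube([932, 244, 201]);
translate([336, 1586, 1005]) cube([932, 244, 201]);
translate([336, 1830, 1206]) cube([932, 244, 201]);


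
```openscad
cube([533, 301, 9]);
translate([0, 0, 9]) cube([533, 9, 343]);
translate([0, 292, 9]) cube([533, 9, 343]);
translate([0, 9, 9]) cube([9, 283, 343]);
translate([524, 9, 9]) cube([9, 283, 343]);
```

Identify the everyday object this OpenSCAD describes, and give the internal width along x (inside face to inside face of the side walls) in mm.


An open box. The internal width is 515 mm.

A 533×301 base slab with four walls standing on it — an open box. The base is 533 mm wide and the walls are 9 mm thick, so the internal width is 533 − 2 × 9 = 515 mm.


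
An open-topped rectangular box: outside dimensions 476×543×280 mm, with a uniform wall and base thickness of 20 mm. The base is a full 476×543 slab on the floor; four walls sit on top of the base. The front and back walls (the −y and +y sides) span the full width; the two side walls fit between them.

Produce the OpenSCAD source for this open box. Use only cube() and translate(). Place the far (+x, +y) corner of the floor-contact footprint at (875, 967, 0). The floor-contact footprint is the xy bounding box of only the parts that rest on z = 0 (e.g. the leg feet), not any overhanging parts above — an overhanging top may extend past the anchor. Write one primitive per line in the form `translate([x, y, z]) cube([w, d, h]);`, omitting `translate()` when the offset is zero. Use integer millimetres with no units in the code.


translate([399, 424, 0]) cube([476, 543, 20]);
translate([399, 424, 20]) cube([476, 20, 260]);
translate([399, 947, 20]) cube([476, 20, 260]);
translate([399, 444, 20]) cube([20, 503, 260]);
translate([855, 444, 20]) cube([20, 503, 260]);


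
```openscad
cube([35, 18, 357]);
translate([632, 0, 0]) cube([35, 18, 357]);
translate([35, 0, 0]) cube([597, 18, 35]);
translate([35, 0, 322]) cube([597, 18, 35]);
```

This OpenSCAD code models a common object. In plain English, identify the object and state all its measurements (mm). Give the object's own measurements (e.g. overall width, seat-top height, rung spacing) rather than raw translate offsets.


A rectangular picture frame lying in the x–z plane (depth along y). The opening is 597 mm wide (x) by 287 mm tall (z), surrounded by a border 35 mm wide on all four sides. The frame is 18 mm deep and is made of two full-height vertical stiles with two horizontal rails fitted between them.


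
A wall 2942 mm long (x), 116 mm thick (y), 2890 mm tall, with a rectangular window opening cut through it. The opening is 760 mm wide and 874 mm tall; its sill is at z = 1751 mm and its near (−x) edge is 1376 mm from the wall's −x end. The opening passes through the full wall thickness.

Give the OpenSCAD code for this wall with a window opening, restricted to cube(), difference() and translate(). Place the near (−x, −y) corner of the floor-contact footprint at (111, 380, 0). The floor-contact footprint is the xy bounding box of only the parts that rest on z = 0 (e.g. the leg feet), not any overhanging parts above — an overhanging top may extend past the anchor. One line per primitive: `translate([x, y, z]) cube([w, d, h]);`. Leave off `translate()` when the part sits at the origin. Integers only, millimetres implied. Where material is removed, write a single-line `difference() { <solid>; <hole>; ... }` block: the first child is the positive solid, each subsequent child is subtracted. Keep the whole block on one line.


difference() { translate([111, 380, 0]) cube([2942, 116, 2890]); translate([1487, 380, 1751]) cube([760, 116, 874]); }


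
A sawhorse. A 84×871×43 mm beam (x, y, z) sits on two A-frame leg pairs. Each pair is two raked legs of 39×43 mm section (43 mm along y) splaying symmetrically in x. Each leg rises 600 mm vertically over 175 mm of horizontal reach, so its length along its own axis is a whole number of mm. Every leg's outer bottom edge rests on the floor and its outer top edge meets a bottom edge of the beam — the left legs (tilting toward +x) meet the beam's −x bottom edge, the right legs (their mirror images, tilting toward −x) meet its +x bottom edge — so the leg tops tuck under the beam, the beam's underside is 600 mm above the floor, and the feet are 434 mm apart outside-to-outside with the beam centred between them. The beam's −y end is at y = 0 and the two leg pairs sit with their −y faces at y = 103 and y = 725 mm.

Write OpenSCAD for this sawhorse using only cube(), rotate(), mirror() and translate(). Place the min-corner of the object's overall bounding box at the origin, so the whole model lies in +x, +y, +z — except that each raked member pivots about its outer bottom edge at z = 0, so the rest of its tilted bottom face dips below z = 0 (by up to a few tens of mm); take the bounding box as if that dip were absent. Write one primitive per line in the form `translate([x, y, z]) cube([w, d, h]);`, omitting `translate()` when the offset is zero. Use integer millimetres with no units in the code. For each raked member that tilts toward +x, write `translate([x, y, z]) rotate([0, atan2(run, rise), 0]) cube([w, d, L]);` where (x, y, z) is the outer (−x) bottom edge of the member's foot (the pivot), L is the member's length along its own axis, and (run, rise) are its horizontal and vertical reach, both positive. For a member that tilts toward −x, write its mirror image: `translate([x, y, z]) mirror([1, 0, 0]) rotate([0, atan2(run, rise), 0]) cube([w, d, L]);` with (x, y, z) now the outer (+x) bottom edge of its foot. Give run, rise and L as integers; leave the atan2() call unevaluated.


// leg length = √(175² + 600²) = 625
// right-leg outer foot x = 2·175 + 84 = 434
// beam min-corner = (175, 0, 600)
translate([175, 0, 600]) cube([84, 871, 43]);
translate([0, 103, 0]) rotate([0, atan2(175, 600), 0]) cube([39, 43, 625]);
translate([434, 103, 0]) mirror([1, 0, 0]) rotate([0, atan2(175, 600), 0]) cube([39, 43, 625]);
translate([0, 725, 0]) rotate([0, atan2(175, 600), 0]) cube([39, 43, 625]);
translate([434, 725, 0]) mirror([1, 0, 0]) rotate([0, atan2(175, 600), 0]) cube([39, 43, 625]);


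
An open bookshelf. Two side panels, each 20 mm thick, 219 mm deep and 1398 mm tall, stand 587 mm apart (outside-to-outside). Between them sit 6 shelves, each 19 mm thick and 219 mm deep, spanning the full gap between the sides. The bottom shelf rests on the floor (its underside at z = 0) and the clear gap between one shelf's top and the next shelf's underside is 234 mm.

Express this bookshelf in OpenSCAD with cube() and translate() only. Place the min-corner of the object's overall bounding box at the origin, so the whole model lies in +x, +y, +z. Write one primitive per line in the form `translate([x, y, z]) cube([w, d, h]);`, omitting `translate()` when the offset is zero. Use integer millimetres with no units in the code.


cube([20, 219, 1398]);
translate([567, 0, 0]) cube([20, 219, 1398]);
translate([20, 0, 0]) cube([547, 219, 19]);
translate([20, 0, 253]) cube([547, 219, 19]);
translate([20, 0, 506]) cube([547, 219, 19]);
translate([20, 0, 759]) cube([547, 219, 19]);
translate([20, 0, 1012]) cube([547, 219, 19]);
translate([20, 0, 1265]) cube([547, 219, 19]);


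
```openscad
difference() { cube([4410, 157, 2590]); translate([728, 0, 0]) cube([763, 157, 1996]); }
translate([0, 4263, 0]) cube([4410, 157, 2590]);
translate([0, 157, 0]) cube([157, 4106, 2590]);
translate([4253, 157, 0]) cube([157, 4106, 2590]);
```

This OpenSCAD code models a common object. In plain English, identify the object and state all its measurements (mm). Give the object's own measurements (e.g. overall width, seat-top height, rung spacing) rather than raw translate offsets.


A single room: four walls, each 2590 mm tall and 157 mm thick, enclosing an outside footprint 4410×4420 mm (x × y), no floor or roof. The front and back walls (−y and +y sides) run the full x-width; the side walls fit between their inner faces. A door opening 763 mm wide and 1996 mm tall is cut through the front wall from the floor up, its −x edge 728 mm from the wall's −x end.


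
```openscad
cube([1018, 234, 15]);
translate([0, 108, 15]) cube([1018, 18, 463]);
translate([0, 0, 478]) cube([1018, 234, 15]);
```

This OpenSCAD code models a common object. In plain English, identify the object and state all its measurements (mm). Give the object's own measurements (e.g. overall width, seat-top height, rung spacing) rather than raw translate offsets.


An I-beam lying along x, 1018 mm long. Overall section height 493 mm. Two flanges 234 mm wide (y) and 15 mm thick, one on the floor and one at the top; a web 18 mm thick runs between them, centred on the flange width.


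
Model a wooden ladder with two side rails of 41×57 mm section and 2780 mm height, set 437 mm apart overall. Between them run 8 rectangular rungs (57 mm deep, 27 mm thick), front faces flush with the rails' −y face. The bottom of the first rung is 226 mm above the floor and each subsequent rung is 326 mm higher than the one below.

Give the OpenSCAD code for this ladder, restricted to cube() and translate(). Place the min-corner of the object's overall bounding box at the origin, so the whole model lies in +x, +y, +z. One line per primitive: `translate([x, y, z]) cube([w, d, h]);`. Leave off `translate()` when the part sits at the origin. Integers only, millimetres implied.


// rung span = 437 - 2*41 = 355
// rung[k] z = 226 + k*326
cube([41, 57, 2780]);
translate([396, 0, 0]) cube([41, 57, 2780]);
translate([41, 0, 226]) cube([355, 57, 27]);
translate([41, 0, 552]) cube([355, 57, 27]);
translate([41, 0, 878]) cube([355, 57, 27]);
translate([41, 0, 1204]) cube([355, 57, 27]);
translate([41, 0, 1530]) cube([355, 57, 27]);
translate([41, 0, 1856]) cube([355, 57, 27]);
translate([41, 0, 2182]) cube([355, 57, 27]);
translate([41, 0, 2508]) cube([355, 57, 27]);


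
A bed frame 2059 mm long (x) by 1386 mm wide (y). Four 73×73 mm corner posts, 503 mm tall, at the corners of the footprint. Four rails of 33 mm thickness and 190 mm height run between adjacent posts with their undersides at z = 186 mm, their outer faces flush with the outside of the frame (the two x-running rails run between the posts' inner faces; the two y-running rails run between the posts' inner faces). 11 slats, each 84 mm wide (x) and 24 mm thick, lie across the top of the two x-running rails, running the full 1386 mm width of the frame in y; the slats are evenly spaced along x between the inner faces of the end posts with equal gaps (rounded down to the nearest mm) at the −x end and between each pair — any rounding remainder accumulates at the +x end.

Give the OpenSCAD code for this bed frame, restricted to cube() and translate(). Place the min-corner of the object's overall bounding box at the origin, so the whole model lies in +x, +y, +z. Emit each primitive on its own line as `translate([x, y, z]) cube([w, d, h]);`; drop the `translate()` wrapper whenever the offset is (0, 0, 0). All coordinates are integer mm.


// slat z = rail_z + rail_h = 186 + 190 = 376
// slat gap = ⌊(1913 − 11·84) / 12⌋ = 82
cube([73, 73, 503]);
translate([0, 1313, 0]) cube([73, 73, 503]);
translate([1986, 0, 0]) cube([73, 73, 503]);
translate([1986, 1313, 0]) cube([73, 73, 503]);
translate([73, 0, 186]) cube([1913, 33, 190]);
translate([73, 1353, 186]) cube([1913, 33, 190]);
translate([0, 73, 186]) cube([33, 1240, 190]);
translate([2026, 73, 186]) cube([33, 1240, 190]);
translate([155, 0, 376]) cube([84, 1386, 24]);
translate([321, 0, 376]) cube([84, 1386, 24]);
translate([487, 0, 376]) cube([84, 1386, 24]);
translate([653, 0, 376]) cube([84, 1386, 24]);
translate([819, 0, 376]) cube([84, 1386, 24]);
translate([985, 0, 376]) cube([84, 1386, 24]);
translate([1151, 0, 376]) cube([84, 1386, 24]);
translate([1317, 0, 376]) cube([84, 1386, 24]);
translate([1483, 0, 376]) cube([84, 1386, 24]);
translate([1649, 0, 376]) cube([84, 1386, 24]);
translate([1815, 0, 376]) cube([84, 1386, 24]);


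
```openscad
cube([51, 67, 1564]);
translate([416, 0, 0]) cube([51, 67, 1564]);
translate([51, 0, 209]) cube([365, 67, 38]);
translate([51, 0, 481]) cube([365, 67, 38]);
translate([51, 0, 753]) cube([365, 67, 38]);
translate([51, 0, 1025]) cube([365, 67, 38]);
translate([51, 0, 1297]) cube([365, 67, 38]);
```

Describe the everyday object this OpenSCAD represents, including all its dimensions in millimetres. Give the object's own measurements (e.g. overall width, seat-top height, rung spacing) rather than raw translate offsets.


A straight ladder. Two 51×67 mm vertical rails, 1564 mm tall, stand 467 mm apart (outside-to-outside) with their front faces coplanar on the −y side. 5 rungs, each 67 mm deep and 38 mm tall, span between the inner faces of the rails, front faces flush with the rails. The lowest rung's underside is at z = 209 mm and rungs are spaced 272 mm apart (underside to underside).


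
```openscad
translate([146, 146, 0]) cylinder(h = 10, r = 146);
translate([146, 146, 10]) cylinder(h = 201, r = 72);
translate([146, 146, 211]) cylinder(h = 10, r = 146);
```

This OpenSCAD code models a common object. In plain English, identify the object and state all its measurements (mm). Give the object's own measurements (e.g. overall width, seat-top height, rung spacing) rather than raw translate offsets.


A spool: two coaxial disc flanges of radius 146 mm and thickness 10 mm, joined by a core cylinder of radius 72 mm and height 201 mm. The lower flange rests on z = 0 and the three cylinders share a vertical axis.


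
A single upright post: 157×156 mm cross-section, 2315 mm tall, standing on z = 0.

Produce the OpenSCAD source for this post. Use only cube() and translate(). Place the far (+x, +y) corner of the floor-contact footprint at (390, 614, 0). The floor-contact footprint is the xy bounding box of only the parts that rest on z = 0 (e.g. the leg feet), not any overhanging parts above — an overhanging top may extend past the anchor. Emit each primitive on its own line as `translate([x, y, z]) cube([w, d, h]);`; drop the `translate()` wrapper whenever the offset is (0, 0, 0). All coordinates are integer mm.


translate([233, 458, 0]) cube([157, 156, 2315]);


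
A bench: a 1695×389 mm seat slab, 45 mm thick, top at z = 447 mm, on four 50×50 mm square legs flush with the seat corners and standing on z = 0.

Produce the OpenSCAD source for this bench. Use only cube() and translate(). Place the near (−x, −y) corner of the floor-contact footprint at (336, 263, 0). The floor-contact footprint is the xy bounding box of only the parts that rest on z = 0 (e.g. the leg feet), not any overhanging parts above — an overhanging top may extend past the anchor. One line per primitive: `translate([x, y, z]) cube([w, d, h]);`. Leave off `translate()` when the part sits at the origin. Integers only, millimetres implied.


// leg_h = 447 − 45 = 402
translate([336, 263, 402]) cube([1695, 389, 45]);
translate([336, 263, 0]) cube([50, 50, 402]);
translate([336, 602, 0]) cube([50, 50, 402]);
translate([1981, 263, 0]) cube([50, 50, 402]);
translate([1981, 602, 0]) cube([50, 50, 402]);


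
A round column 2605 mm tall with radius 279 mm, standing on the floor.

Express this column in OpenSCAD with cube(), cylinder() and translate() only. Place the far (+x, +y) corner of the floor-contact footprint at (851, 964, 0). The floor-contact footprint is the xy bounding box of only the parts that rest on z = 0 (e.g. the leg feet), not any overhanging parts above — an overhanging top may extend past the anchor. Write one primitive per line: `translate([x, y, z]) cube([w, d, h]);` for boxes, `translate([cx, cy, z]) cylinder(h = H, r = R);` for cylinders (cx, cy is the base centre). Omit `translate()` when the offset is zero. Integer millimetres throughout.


translate([572, 685, 0]) cylinder(h = 2605, r = 279);


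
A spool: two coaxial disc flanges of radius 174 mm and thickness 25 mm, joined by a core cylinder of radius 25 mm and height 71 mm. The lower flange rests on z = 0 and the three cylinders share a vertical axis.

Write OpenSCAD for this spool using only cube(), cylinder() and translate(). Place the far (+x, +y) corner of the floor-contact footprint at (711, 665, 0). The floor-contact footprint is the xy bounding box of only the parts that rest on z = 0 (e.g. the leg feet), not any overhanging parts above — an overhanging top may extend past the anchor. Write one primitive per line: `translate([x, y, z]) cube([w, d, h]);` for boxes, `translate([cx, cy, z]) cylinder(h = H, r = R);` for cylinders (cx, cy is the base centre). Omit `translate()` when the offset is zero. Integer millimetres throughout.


translate([537, 491, 0]) cylinder(h = 25, r = 174);
translate([537, 491, 25]) cylinder(h = 71, r = 25);
translate([537, 491, 96]) cylinder(h = 25, r = 174);


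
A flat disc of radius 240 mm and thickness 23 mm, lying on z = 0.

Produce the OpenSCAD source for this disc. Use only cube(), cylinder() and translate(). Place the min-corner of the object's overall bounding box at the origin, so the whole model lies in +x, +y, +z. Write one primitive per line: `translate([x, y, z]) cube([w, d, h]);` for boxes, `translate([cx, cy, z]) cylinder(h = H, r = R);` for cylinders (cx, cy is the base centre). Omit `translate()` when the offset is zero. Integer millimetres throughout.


translate([240, 240, 0]) cylinder(h = 23, r = 240);


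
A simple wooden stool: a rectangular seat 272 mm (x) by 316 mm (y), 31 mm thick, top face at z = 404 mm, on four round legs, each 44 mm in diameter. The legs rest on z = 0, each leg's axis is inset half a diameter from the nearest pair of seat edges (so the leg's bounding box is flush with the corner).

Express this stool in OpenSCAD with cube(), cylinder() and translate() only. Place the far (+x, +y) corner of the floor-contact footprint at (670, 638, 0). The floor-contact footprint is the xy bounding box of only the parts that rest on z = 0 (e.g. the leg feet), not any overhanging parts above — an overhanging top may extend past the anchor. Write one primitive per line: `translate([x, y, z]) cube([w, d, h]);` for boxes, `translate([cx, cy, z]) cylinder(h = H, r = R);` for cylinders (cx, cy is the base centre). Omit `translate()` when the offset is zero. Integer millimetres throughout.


translate([398, 322, 373]) cube([272, 316, 31]);
translate([420, 344, 0]) cylinder(h = 373, r = 22);
translate([648, 344, 0]) cylinder(h = 373, r = 22);
translate([420, 616, 0]) cylinder(h = 373, r = 22);
translate([648, 616, 0]) cylinder(h = 373, r = 22);


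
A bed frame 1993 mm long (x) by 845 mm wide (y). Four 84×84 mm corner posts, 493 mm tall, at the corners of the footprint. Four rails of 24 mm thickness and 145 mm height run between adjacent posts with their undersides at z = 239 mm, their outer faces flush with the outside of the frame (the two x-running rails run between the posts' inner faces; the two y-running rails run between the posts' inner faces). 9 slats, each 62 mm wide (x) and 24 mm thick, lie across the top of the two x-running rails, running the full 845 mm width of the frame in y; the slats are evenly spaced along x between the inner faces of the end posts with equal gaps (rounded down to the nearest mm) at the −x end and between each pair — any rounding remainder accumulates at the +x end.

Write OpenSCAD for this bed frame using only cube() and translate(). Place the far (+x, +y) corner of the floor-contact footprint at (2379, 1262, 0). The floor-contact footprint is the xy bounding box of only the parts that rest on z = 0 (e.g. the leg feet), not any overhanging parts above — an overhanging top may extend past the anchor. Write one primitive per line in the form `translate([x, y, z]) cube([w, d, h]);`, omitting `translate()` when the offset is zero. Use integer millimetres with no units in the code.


translate([386, 417, 0]) cube([84, 84, 493]);
translate([386, 1178, 0]) cube([84, 84, 493]);
translate([2295, 417, 0]) cube([84, 84, 493]);
translate([2295, 1178, 0]) cube([84, 84, 493]);
translate([470, 417, 239]) cube([1825, 24, 145]);
translate([470, 1238, 239]) cube([1825, 24, 145]);
translate([386, 501, 239]) cube([24, 677, 145]);
translate([2355, 501, 239]) cube([24, 677, 145]);
translate([596, 417, 384]) cube([62, 845, 24]);
translate([784, 417, 384]) cube([62, 845, 24]);
translate([972, 417, 384]) cube([62, 845, 24]);
translate([1160, 417, 384]) cube([62, 845, 24]);
translate([1348, 417, 384]) cube([62, 845, 24]);
translate([1536, 417, 384]) cube([62, 845, 24]);
translate([1724, 417, 384]) cube([62, 845, 24]);
translate([1912, 417, 384]) cube([62, 845, 24]);
translate([2100, 417, 384]) cube([62, 845, 24]);


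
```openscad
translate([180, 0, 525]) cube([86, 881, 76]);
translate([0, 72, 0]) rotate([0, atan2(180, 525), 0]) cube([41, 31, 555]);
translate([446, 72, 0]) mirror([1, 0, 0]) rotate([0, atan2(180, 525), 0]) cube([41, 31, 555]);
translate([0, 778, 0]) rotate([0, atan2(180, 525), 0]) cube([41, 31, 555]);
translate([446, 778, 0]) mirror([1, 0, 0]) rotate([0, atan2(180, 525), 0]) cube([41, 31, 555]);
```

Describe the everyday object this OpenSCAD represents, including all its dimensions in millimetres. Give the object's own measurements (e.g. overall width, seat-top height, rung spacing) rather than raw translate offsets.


A sawhorse. A 86×881×76 mm beam (x, y, z) sits on two A-frame leg pairs. Each pair is two raked legs of 41×31 mm section (31 mm along y) splaying symmetrically in x. Each leg rises 525 mm vertically over 180 mm of horizontal reach and is 555 mm long along its own axis. Every leg's outer bottom edge rests on the floor and its outer top edge meets a bottom edge of the beam — the left legs (tilting toward +x) meet the beam's −x bottom edge, the right legs (their mirror images, tilting toward −x) meet its +x bottom edge — so the leg tops tuck under the beam, the beam's underside is 525 mm above the floor, and the feet are 446 mm apart outside-to-outside with the beam centred between them. The two leg pairs are set in 72 mm from either end of the beam.


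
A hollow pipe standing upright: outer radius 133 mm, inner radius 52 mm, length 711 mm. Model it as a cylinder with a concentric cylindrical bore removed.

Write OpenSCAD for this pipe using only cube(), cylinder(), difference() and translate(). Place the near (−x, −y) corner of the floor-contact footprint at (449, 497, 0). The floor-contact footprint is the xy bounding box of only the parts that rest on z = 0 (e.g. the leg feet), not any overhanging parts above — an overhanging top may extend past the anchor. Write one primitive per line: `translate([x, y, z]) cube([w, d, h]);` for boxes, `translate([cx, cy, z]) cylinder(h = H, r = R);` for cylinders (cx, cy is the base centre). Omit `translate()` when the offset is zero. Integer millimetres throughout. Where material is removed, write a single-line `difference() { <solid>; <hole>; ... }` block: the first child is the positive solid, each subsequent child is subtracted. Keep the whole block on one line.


difference() { translate([582, 630, 0]) cylinder(h = 711, r = 133); translate([582, 630, 0]) cylinder(h = 711, r = 52); }


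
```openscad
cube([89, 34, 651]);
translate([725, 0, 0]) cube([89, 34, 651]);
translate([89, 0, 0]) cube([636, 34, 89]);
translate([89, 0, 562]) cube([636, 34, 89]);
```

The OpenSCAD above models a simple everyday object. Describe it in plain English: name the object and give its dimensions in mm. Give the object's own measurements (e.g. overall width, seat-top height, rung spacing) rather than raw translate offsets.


A rectangular picture frame lying in the x–z plane (depth along y). The opening is 636 mm wide (x) by 473 mm tall (z), surrounded by a border 89 mm wide on all four sides. The frame is 34 mm deep and is made of two full-height vertical stiles with two horizontal rails fitted between them.


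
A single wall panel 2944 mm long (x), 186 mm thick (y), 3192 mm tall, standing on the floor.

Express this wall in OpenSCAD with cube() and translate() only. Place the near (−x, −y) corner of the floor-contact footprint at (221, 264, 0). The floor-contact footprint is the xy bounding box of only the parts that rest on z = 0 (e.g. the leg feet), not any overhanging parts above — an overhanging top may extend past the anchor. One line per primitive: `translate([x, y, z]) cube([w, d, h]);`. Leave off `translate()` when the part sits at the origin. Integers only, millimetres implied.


translate([221, 264, 0]) cube([2944, 186, 3192]);


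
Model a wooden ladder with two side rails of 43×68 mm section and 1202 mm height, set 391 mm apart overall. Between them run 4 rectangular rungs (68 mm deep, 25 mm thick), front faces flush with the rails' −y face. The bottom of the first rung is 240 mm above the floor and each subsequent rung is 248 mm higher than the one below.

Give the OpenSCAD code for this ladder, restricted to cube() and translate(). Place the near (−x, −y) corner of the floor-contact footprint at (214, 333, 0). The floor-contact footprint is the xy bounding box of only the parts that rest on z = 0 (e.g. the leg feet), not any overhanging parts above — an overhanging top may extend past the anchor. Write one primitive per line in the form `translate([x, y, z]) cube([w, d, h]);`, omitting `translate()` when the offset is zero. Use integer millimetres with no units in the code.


// rung span = 391 - 2*43 = 305
// rung[k] z = 240 + k*248
translate([214, 333, 0]) cube([43, 68, 1202]);
translate([562, 333, 0]) cube([43, 68, 1202]);
translate([257, 333, 240]) cube([305, 68, 25]);
translate([257, 333, 488]) cube([305, 68, 25]);
translate([257, 333, 736]) cube([305, 68, 25]);
translate([257, 333, 984]) cube([305, 68, 25]);


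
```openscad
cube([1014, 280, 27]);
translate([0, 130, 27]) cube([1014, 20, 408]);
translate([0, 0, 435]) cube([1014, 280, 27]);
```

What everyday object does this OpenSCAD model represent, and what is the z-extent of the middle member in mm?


An I-beam. The web height is 408 mm.

Two wide flanges with a thin centred web — an I-beam. Overall 462 mm minus two 27 mm flanges gives a web of 462 − 2·27 = 408 mm.


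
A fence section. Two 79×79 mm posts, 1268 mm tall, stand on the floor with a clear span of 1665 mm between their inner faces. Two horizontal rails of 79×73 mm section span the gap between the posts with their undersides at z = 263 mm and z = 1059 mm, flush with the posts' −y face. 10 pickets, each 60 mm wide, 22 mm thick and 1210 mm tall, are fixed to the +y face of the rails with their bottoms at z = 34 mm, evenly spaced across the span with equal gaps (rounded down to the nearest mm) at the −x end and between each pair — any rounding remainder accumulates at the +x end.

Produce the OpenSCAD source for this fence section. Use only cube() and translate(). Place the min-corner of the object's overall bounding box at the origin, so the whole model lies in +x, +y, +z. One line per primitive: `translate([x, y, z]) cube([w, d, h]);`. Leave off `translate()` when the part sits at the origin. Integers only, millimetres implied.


cube([79, 79, 1268]);
translate([1744, 0, 0]) cube([79, 79, 1268]);
translate([79, 0, 263]) cube([1665, 79, 73]);
translate([79, 0, 1059]) cube([1665, 79, 73]);
translate([175, 79, 34]) cube([60, 22, 1210]);
translate([331, 79, 34]) cube([60, 22, 1210]);
translate([487, 79, 34]) cube([60, 22, 1210]);
translate([643, 79, 34]) cube([60, 22, 1210]);
translate([799, 79, 34]) cube([60, 22, 1210]);
translate([955, 79, 34]) cube([60, 22, 1210]);
translate([1111, 79, 34]) cube([60, 22, 1210]);
translate([1267, 79, 34]) cube([60, 22, 1210]);
translate([1423, 79, 34]) cube([60, 22, 1210]);
translate([1579, 79, 34]) cube([60, 22, 1210]);
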